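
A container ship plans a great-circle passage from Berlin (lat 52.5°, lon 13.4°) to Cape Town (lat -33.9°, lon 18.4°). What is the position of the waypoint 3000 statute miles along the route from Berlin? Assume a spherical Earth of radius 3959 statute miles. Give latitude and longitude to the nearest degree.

Write both endpoints as unit vectors p₁, p₂ with components (cos φ cos λ, cos φ sin λ, sin φ).
The central angle between the endpoints is δ = arccos(p₁·p₂) ≈ 1.510 rad (86.5°). The total great-circle distance is δ·R ≈ 1.510 × 3959 ≈ 5978 mi, so the target fraction is f = 3000/5978 ≈ 0.502.
Interpolate at f ≈ 0.502 with slerp weights a = sin((1−f)δ)/sin δ ≈ 0.684, b = sin(fδ)/sin δ ≈ 0.689.
p = a·p₁ + b·p₂ ≈ (0.948, 0.277, 0.159); φ = arcsin(p_z) ≈ 9.15°, λ = atan2(p_y, p_x) ≈ 16.29°.

≈ lat 9°, lon 16°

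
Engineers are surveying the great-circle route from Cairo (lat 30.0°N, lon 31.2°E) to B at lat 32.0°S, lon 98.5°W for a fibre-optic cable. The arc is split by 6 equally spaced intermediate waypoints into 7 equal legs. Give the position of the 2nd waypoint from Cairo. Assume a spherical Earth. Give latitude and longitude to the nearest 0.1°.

Convert each endpoint to a unit vector on the sphere (x = cos φ cos λ, y = cos φ sin λ, z = sin φ).
The central angle between the endpoints is δ = arccos(p₁·p₂) ≈ 2.395 rad (137.2°).
Interpolate at f = 2/7 with slerp weights a = sin((1−f)δ)/sin δ ≈ 1.458, b = sin(fδ)/sin δ ≈ 0.931.
p = a·p₁ + b·p₂ ≈ (0.964, -0.127, 0.236); φ = arcsin(p_z) ≈ 13.64°, λ = atan2(p_y, p_x) ≈ -7.49°.

≈ lat 13.6°N, lon 7.5°W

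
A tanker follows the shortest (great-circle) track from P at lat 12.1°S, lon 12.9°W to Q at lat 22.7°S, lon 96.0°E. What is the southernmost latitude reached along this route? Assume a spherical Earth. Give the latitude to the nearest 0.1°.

The great circle lies in the plane with unit normal n̂ = (p₁ × p₂)/|p₁ × p₂|.
Here n̂_z ≈ +0.873; the vertex latitude is φ_max = arccos|n̂_z| ≈ 29.2°.

≈ 29.2°S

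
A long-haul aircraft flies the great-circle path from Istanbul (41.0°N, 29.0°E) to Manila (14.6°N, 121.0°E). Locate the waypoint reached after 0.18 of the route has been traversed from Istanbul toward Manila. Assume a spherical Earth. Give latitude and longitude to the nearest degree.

The haversine formula gives a central angle δ ≈ 1.430 rad (82.0°) between the endpoints.
Interpolate at f = 0.18 with slerp weights a = sin((1−f)δ)/sin δ ≈ 0.931, b = sin(fδ)/sin δ ≈ 0.257.
p = a·p₁ + b·p₂ ≈ (0.486, 0.554, 0.676); φ = arcsin(p_z) ≈ 42.51°, λ = atan2(p_y, p_x) ≈ 48.72°.

≈ 43°N, 49°E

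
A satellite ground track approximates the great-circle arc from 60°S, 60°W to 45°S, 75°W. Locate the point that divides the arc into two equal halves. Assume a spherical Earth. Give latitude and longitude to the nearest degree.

≈ 53°S, 69°W

Convert each endpoint to a unit vector on the sphere (x = cos φ cos λ, y = cos φ sin λ, z = sin φ).
The central angle between the endpoints is δ = arccos(p₁·p₂) ≈ 0.305 rad (17.5°).
Interpolate at f = 1/2 with slerp weights a = sin((1−f)δ)/sin δ ≈ 0.506, b = sin(fδ)/sin δ ≈ 0.506.
p = a·p₁ + b·p₂ ≈ (0.219, -0.565, -0.796); φ = arcsin(p_z) ≈ -52.73°, λ = atan2(p_y, p_x) ≈ -68.79°.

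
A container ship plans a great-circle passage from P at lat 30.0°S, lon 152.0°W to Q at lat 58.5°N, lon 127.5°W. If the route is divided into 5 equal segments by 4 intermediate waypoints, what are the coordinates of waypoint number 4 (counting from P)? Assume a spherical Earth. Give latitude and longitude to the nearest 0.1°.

≈ lat 41.2°N, lon 136.1°W

Convert each endpoint to a unit vector on the sphere (x = cos φ cos λ, y = cos φ sin λ, z = sin φ).
The central angle between the endpoints is δ = arccos(p₁·p₂) ≈ 1.585 rad (90.8°).
Interpolate at f = 4/5 with slerp weights a = sin((1−f)δ)/sin δ ≈ 0.312, b = sin(fδ)/sin δ ≈ 0.955.
p = a·p₁ + b·p₂ ≈ (-0.542, -0.523, 0.658); φ = arcsin(p_z) ≈ 41.16°, λ = atan2(p_y, p_x) ≈ -136.05°.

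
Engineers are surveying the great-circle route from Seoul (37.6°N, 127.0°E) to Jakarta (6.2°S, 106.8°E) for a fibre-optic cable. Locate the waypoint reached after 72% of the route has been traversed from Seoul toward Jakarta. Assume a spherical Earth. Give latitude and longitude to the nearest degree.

≈ (6°N, 112°E)

Write both endpoints as unit vectors p₁, p₂ with components (cos φ cos λ, cos φ sin λ, sin φ).
The central angle between the endpoints is δ = arccos(p₁·p₂) ≈ 0.832 rad (47.7°).
Interpolate at f = 0.72 with slerp weights a = sin((1−f)δ)/sin δ ≈ 0.312, b = sin(fδ)/sin δ ≈ 0.763.
p = a·p₁ + b·p₂ ≈ (-0.368, 0.923, 0.108); φ = arcsin(p_z) ≈ 6.21°, λ = atan2(p_y, p_x) ≈ 111.73°.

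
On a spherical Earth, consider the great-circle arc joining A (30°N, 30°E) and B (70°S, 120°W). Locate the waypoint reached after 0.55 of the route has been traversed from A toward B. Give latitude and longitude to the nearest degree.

From cos δ = sin φ₁ sin φ₂ + cos φ₁ cos φ₂ cos Δλ, the central angle is δ ≈ 2.384 rad (136.6°).
Interpolate at f = 0.55 with slerp weights a = sin((1−f)δ)/sin δ ≈ 1.278, b = sin(fδ)/sin δ ≈ 1.406.
p = a·p₁ + b·p₂ ≈ (0.718, 0.137, -0.682); φ = arcsin(p_z) ≈ -43.02°, λ = atan2(p_y, p_x) ≈ 10.80°.

≈ (43°S, 11°E)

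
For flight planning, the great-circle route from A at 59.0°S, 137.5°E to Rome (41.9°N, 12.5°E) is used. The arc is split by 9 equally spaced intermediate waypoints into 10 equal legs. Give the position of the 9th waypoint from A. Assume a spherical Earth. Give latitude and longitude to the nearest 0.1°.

≈ 31.0°N, 23.9°E

From cos δ = sin φ₁ sin φ₂ + cos φ₁ cos φ₂ cos Δλ, the central angle is δ ≈ 2.485 rad (142.4°).
Interpolate at f = 9/10 with slerp weights a = sin((1−f)δ)/sin δ ≈ 0.403, b = sin(fδ)/sin δ ≈ 1.289.
p = a·p₁ + b·p₂ ≈ (0.783, 0.348, 0.515); φ = arcsin(p_z) ≈ 31.00°, λ = atan2(p_y, p_x) ≈ 23.95°.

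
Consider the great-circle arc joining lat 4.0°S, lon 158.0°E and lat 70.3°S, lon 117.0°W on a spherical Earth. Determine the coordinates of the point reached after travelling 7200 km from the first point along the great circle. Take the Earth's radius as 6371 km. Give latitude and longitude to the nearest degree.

≈ lat 62°S, lon 162°W

Convert each endpoint to a unit vector on the sphere (x = cos φ cos λ, y = cos φ sin λ, z = sin φ).
The central angle between the endpoints is δ = arccos(p₁·p₂) ≈ 1.476 rad (84.5°). The total great-circle distance is δ·R ≈ 1.476 × 6371 ≈ 9402 km, so the target fraction is f = 7200/9402 ≈ 0.766.
Interpolate at f ≈ 0.766 with slerp weights a = sin((1−f)δ)/sin δ ≈ 0.340, b = sin(fδ)/sin δ ≈ 0.909.
p = a·p₁ + b·p₂ ≈ (-0.454, -0.146, -0.879); φ = arcsin(p_z) ≈ -61.54°, λ = atan2(p_y, p_x) ≈ -162.19°.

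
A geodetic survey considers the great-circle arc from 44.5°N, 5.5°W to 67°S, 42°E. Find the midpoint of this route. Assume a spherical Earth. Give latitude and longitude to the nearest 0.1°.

≈ 12.2°S, 10.9°E

Convert each endpoint to a unit vector on the sphere (x = cos φ cos λ, y = cos φ sin λ, z = sin φ).
The central angle between the endpoints is δ = arccos(p₁·p₂) ≈ 2.045 rad (117.2°).
Interpolate at f = 1/2 with slerp weights a = sin((1−f)δ)/sin δ ≈ 0.960, b = sin(fδ)/sin δ ≈ 0.960.
p = a·p₁ + b·p₂ ≈ (0.960, 0.185, -0.211); φ = arcsin(p_z) ≈ -12.16°, λ = atan2(p_y, p_x) ≈ 10.93°.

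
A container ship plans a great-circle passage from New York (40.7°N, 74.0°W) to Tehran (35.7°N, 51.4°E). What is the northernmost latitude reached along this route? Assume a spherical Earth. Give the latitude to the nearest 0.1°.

≈ 59.9°N

The great circle lies in the plane with unit normal n̂ = (p₁ × p₂)/|p₁ × p₂|.
Here n̂_z ≈ +0.502; the vertex latitude is φ_max = arccos|n̂_z| ≈ 59.9°.
Check via Clairaut: cos φ_max = |cos φ₁| · sin C = cos(40.7°)·sin(41.5°) ≈ 0.502, again giving ≈ 59.9°.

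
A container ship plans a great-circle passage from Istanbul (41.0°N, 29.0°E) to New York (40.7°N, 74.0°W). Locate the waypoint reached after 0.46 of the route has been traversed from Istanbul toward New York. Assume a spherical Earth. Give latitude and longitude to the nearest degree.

≈ 54°N, 18°W

The haversine formula gives a central angle δ ≈ 1.267 rad (72.6°) between the endpoints.
Interpolate at f = 0.46 with slerp weights a = sin((1−f)δ)/sin δ ≈ 0.662, b = sin(fδ)/sin δ ≈ 0.577.
p = a·p₁ + b·p₂ ≈ (0.558, -0.178, 0.811); φ = arcsin(p_z) ≈ 54.16°, λ = atan2(p_y, p_x) ≈ -17.70°.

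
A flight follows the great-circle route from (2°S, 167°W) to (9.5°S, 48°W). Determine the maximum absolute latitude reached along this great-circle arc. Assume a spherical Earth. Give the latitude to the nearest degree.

The great circle lies in the plane with unit normal n̂ = (p₁ × p₂)/|p₁ × p₂|.
Here n̂_z ≈ +0.978; the vertex latitude is φ_max = arccos|n̂_z| ≈ 12.1°.

≈ 12°S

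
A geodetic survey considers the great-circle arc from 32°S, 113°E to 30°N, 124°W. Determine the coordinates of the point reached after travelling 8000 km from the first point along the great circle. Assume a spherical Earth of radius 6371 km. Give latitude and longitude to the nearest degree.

≈ 1°N, 179°W

From cos δ = sin φ₁ sin φ₂ + cos φ₁ cos φ₂ cos Δλ, the central angle is δ ≈ 2.298 rad (131.7°). The total great-circle distance is δ·R ≈ 2.298 × 6371 ≈ 14642 km, so the target fraction is f = 8000/14642 ≈ 0.546.
Interpolate at f ≈ 0.546 with slerp weights a = sin((1−f)δ)/sin δ ≈ 1.156, b = sin(fδ)/sin δ ≈ 1.273.
p = a·p₁ + b·p₂ ≈ (-1.000, -0.011, 0.024); φ = arcsin(p_z) ≈ 1.36°, λ = atan2(p_y, p_x) ≈ -179.36°.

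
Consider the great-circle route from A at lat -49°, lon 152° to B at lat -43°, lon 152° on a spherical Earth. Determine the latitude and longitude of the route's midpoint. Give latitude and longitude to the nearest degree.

≈ lat -46°, lon 152°

Convert each endpoint to a unit vector on the sphere (x = cos φ cos λ, y = cos φ sin λ, z = sin φ).
The central angle between the endpoints is δ = arccos(p₁·p₂) ≈ 0.105 rad (6.0°).
Interpolate at f = 1/2 with slerp weights a = sin((1−f)δ)/sin δ ≈ 0.501, b = sin(fδ)/sin δ ≈ 0.501.
p = a·p₁ + b·p₂ ≈ (-0.613, 0.326, -0.719); φ = arcsin(p_z) ≈ -46.00°, λ = atan2(p_y, p_x) ≈ 152.00°.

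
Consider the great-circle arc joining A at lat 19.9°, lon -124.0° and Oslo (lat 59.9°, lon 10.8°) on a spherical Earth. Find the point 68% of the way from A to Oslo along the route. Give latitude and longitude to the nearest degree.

≈ lat 70°, lon -59°

From cos δ = sin φ₁ sin φ₂ + cos φ₁ cos φ₂ cos Δλ, the central angle is δ ≈ 1.609 rad (92.2°).
Interpolate at f = 0.68 with slerp weights a = sin((1−f)δ)/sin δ ≈ 0.493, b = sin(fδ)/sin δ ≈ 0.889.
p = a·p₁ + b·p₂ ≈ (0.179, -0.301, 0.937); φ = arcsin(p_z) ≈ 69.53°, λ = atan2(p_y, p_x) ≈ -59.23°.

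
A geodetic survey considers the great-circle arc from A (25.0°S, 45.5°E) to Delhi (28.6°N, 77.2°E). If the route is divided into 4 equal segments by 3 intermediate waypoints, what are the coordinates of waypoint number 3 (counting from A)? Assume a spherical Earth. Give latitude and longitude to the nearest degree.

≈ (15°N, 69°E)

Write both endpoints as unit vectors p₁, p₂ with components (cos φ cos λ, cos φ sin λ, sin φ).
The central angle between the endpoints is δ = arccos(p₁·p₂) ≈ 1.076 rad (61.7°).
Interpolate at f = 3/4 with slerp weights a = sin((1−f)δ)/sin δ ≈ 0.302, b = sin(fδ)/sin δ ≈ 0.821.
p = a·p₁ + b·p₂ ≈ (0.351, 0.898, 0.265); φ = arcsin(p_z) ≈ 15.38°, λ = atan2(p_y, p_x) ≈ 68.62°.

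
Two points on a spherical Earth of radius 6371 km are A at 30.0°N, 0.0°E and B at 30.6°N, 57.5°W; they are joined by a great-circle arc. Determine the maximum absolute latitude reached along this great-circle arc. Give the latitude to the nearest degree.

≈ 34°N

The great circle lies in the plane with unit normal n̂ = (p₁ × p₂)/|p₁ × p₂|.
Here n̂_z ≈ -0.832; the vertex latitude is φ_max = arccos|n̂_z| ≈ 33.7°.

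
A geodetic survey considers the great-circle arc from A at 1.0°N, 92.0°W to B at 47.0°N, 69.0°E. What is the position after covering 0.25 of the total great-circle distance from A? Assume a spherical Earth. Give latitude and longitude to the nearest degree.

≈ 32°N, 82°W

Convert each endpoint to a unit vector on the sphere (x = cos φ cos λ, y = cos φ sin λ, z = sin φ).
The central angle between the endpoints is δ = arccos(p₁·p₂) ≈ 2.255 rad (129.2°).
Interpolate at f = 0.25 with slerp weights a = sin((1−f)δ)/sin δ ≈ 1.281, b = sin(fδ)/sin δ ≈ 0.689.
p = a·p₁ + b·p₂ ≈ (0.124, -0.841, 0.527); φ = arcsin(p_z) ≈ 31.78°, λ = atan2(p_y, p_x) ≈ -81.63°.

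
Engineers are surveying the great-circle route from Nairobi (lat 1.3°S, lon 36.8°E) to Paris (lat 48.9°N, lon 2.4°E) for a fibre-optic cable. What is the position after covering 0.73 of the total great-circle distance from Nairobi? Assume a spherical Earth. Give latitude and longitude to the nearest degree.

The haversine formula gives a central angle δ ≈ 1.018 rad (58.3°) between the endpoints.
Interpolate at f = 0.73 with slerp weights a = sin((1−f)δ)/sin δ ≈ 0.319, b = sin(fδ)/sin δ ≈ 0.795.
p = a·p₁ + b·p₂ ≈ (0.777, 0.213, 0.592); φ = arcsin(p_z) ≈ 36.29°, λ = atan2(p_y, p_x) ≈ 15.31°.

≈ lat 36°N, lon 15°E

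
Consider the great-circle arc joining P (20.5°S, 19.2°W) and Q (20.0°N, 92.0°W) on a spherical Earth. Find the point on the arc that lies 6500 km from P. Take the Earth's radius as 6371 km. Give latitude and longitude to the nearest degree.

Convert each endpoint to a unit vector on the sphere (x = cos φ cos λ, y = cos φ sin λ, z = sin φ).
The central angle between the endpoints is δ = arccos(p₁·p₂) ≈ 1.430 rad (81.9°). The total great-circle distance is δ·R ≈ 1.430 × 6371 ≈ 9109 km, so the target fraction is f = 6500/9109 ≈ 0.714.
Interpolate at f ≈ 0.714 with slerp weights a = sin((1−f)δ)/sin δ ≈ 0.402, b = sin(fδ)/sin δ ≈ 0.861.
p = a·p₁ + b·p₂ ≈ (0.328, -0.932, 0.154); φ = arcsin(p_z) ≈ 8.83°, λ = atan2(p_y, p_x) ≈ -70.64°.

≈ (9°N, 71°W)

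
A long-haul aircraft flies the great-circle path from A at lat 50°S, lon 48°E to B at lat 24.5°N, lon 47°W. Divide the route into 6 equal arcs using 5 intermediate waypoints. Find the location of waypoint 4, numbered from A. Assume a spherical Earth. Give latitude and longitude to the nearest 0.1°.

≈ lat 3.9°S, lon 22.3°W

Write both endpoints as unit vectors p₁, p₂ with components (cos φ cos λ, cos φ sin λ, sin φ).
The central angle between the endpoints is δ = arccos(p₁·p₂) ≈ 1.948 rad (111.6°).
Interpolate at f = 4/6 with slerp weights a = sin((1−f)δ)/sin δ ≈ 0.651, b = sin(fδ)/sin δ ≈ 1.036.
p = a·p₁ + b·p₂ ≈ (0.923, -0.379, -0.069); φ = arcsin(p_z) ≈ -3.94°, λ = atan2(p_y, p_x) ≈ -22.32°.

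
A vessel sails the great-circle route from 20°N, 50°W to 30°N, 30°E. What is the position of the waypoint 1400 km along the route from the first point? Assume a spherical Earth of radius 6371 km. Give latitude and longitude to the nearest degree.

≈ 25°N, 38°W

Convert each endpoint to a unit vector on the sphere (x = cos φ cos λ, y = cos φ sin λ, z = sin φ).
The central angle between the endpoints is δ = arccos(p₁·p₂) ≈ 1.253 rad (71.8°). The total great-circle distance is δ·R ≈ 1.253 × 6371 ≈ 7984 km, so the target fraction is f = 1400/7984 ≈ 0.175.
Interpolate at f ≈ 0.175 with slerp weights a = sin((1−f)δ)/sin δ ≈ 0.904, b = sin(fδ)/sin δ ≈ 0.229.
p = a·p₁ + b·p₂ ≈ (0.718, -0.552, 0.424); φ = arcsin(p_z) ≈ 25.09°, λ = atan2(p_y, p_x) ≈ -37.52°.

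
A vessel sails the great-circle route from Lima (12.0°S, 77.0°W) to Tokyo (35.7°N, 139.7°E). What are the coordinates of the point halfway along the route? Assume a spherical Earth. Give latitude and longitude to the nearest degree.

≈ (33°N, 133°W)

Convert each endpoint to a unit vector on the sphere (x = cos φ cos λ, y = cos φ sin λ, z = sin φ).
The central angle between the endpoints is δ = arccos(p₁·p₂) ≈ 2.431 rad (139.3°).
Interpolate at f = 1/2 with slerp weights a = sin((1−f)δ)/sin δ ≈ 1.438, b = sin(fδ)/sin δ ≈ 1.438.
p = a·p₁ + b·p₂ ≈ (-0.574, -0.615, 0.540); φ = arcsin(p_z) ≈ 32.69°, λ = atan2(p_y, p_x) ≈ -133.03°.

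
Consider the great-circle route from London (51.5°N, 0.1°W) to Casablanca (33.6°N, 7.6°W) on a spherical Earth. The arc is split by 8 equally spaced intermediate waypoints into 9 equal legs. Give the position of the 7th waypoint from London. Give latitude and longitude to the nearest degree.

From cos δ = sin φ₁ sin φ₂ + cos φ₁ cos φ₂ cos Δλ, the central angle is δ ≈ 0.327 rad (18.7°).
Interpolate at f = 7/9 with slerp weights a = sin((1−f)δ)/sin δ ≈ 0.226, b = sin(fδ)/sin δ ≈ 0.783.
p = a·p₁ + b·p₂ ≈ (0.787, -0.087, 0.610); φ = arcsin(p_z) ≈ 37.62°, λ = atan2(p_y, p_x) ≈ -6.27°.

≈ 38°N, 6°W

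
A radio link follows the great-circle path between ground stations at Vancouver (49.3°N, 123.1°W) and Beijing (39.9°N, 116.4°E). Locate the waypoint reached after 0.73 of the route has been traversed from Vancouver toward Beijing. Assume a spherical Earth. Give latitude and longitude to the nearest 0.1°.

From cos δ = sin φ₁ sin φ₂ + cos φ₁ cos φ₂ cos Δλ, the central angle is δ ≈ 1.336 rad (76.6°).
Interpolate at f = 0.73 with slerp weights a = sin((1−f)δ)/sin δ ≈ 0.363, b = sin(fδ)/sin δ ≈ 0.851.
p = a·p₁ + b·p₂ ≈ (-0.420, 0.387, 0.821); φ = arcsin(p_z) ≈ 55.21°, λ = atan2(p_y, p_x) ≈ 137.34°.

≈ 55.2°N, 137.3°E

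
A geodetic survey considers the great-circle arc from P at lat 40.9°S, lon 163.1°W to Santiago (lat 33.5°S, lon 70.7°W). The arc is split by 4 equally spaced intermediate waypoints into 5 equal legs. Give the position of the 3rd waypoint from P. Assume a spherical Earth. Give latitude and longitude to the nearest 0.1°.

≈ lat 46.2°S, lon 103.9°W

From cos δ = sin φ₁ sin φ₂ + cos φ₁ cos φ₂ cos Δλ, the central angle is δ ≈ 1.229 rad (70.4°).
Interpolate at f = 3/5 with slerp weights a = sin((1−f)δ)/sin δ ≈ 0.501, b = sin(fδ)/sin δ ≈ 0.714.
p = a·p₁ + b·p₂ ≈ (-0.166, -0.672, -0.722); φ = arcsin(p_z) ≈ -46.22°, λ = atan2(p_y, p_x) ≈ -103.85°.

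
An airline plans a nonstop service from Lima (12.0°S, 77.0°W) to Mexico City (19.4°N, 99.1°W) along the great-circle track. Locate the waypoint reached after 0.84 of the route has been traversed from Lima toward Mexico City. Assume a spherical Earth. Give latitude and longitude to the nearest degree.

Convert each endpoint to a unit vector on the sphere (x = cos φ cos λ, y = cos φ sin λ, z = sin φ).
The central angle between the endpoints is δ = arccos(p₁·p₂) ≈ 0.667 rad (38.2°).
Interpolate at f = 0.84 with slerp weights a = sin((1−f)δ)/sin δ ≈ 0.172, b = sin(fδ)/sin δ ≈ 0.859.
p = a·p₁ + b·p₂ ≈ (-0.090, -0.964, 0.250); φ = arcsin(p_z) ≈ 14.45°, λ = atan2(p_y, p_x) ≈ -95.35°.

≈ (14°N, 95°W)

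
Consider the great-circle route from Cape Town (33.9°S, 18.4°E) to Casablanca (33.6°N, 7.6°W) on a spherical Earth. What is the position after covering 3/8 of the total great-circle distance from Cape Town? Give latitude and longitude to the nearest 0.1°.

≈ 8.7°S, 8.3°E

Convert each endpoint to a unit vector on the sphere (x = cos φ cos λ, y = cos φ sin λ, z = sin φ).
The central angle between the endpoints is δ = arccos(p₁·p₂) ≈ 1.253 rad (71.8°).
Interpolate at f = 3/8 with slerp weights a = sin((1−f)δ)/sin δ ≈ 0.743, b = sin(fδ)/sin δ ≈ 0.477.
p = a·p₁ + b·p₂ ≈ (0.978, 0.142, -0.150); φ = arcsin(p_z) ≈ -8.65°, λ = atan2(p_y, p_x) ≈ 8.26°.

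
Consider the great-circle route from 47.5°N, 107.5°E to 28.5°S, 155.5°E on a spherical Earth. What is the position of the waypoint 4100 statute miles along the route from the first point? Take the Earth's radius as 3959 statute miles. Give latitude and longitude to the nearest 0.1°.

≈ 3.7°S, 141.8°E

Write both endpoints as unit vectors p₁, p₂ with components (cos φ cos λ, cos φ sin λ, sin φ).
The central angle between the endpoints is δ = arccos(p₁·p₂) ≈ 1.525 rad (87.4°). The total great-circle distance is δ·R ≈ 1.525 × 3959 ≈ 6039 mi, so the target fraction is f = 4100/6039 ≈ 0.679.
Interpolate at f ≈ 0.679 with slerp weights a = sin((1−f)δ)/sin δ ≈ 0.471, b = sin(fδ)/sin δ ≈ 0.861.
p = a·p₁ + b·p₂ ≈ (-0.784, 0.617, -0.064); φ = arcsin(p_z) ≈ -3.65°, λ = atan2(p_y, p_x) ≈ 141.80°.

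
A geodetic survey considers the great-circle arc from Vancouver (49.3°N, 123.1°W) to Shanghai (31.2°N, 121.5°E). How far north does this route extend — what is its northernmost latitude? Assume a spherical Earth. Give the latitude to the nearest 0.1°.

≈ 59.3°N

The great circle lies in the plane with unit normal n̂ = (p₁ × p₂)/|p₁ × p₂|.
Here n̂_z ≈ -0.510; the vertex latitude is φ_max = arccos|n̂_z| ≈ 59.3°.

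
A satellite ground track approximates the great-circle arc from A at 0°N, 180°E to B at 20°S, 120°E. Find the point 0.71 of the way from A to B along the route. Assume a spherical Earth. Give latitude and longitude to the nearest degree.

Convert each endpoint to a unit vector on the sphere (x = cos φ cos λ, y = cos φ sin λ, z = sin φ).
The central angle between the endpoints is δ = arccos(p₁·p₂) ≈ 1.082 rad (62.0°).
Interpolate at f = 0.71 with slerp weights a = sin((1−f)δ)/sin δ ≈ 0.350, b = sin(fδ)/sin δ ≈ 0.787.
p = a·p₁ + b·p₂ ≈ (-0.719, 0.640, -0.269); φ = arcsin(p_z) ≈ -15.61°, λ = atan2(p_y, p_x) ≈ 138.32°.

≈ 16°S, 138°E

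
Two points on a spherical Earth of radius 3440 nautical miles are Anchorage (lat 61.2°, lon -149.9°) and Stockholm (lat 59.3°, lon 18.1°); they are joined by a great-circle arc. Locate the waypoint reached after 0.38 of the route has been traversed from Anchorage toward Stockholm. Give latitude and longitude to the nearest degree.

Write both endpoints as unit vectors p₁, p₂ with components (cos φ cos λ, cos φ sin λ, sin φ).
The central angle between the endpoints is δ = arccos(p₁·p₂) ≈ 1.032 rad (59.1°).
Interpolate at f = 0.38 with slerp weights a = sin((1−f)δ)/sin δ ≈ 0.696, b = sin(fδ)/sin δ ≈ 0.445.
p = a·p₁ + b·p₂ ≈ (-0.074, -0.097, 0.992); φ = arcsin(p_z) ≈ 82.98°, λ = atan2(p_y, p_x) ≈ -127.16°.

≈ lat 83°, lon -127°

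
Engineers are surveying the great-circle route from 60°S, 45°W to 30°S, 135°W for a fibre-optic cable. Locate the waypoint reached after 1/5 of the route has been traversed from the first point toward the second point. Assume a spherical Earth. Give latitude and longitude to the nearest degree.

≈ 61°S, 71°W

Write both endpoints as unit vectors p₁, p₂ with components (cos φ cos λ, cos φ sin λ, sin φ).
The central angle between the endpoints is δ = arccos(p₁·p₂) ≈ 1.123 rad (64.3°).
Interpolate at f = 1/5 with slerp weights a = sin((1−f)δ)/sin δ ≈ 0.868, b = sin(fδ)/sin δ ≈ 0.247.
p = a·p₁ + b·p₂ ≈ (0.156, -0.458, -0.875); φ = arcsin(p_z) ≈ -61.06°, λ = atan2(p_y, p_x) ≈ -71.25°.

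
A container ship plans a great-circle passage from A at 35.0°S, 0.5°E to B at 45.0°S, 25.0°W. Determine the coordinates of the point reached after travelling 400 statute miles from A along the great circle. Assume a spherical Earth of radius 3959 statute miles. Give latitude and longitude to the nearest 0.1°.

Write both endpoints as unit vectors p₁, p₂ with components (cos φ cos λ, cos φ sin λ, sin φ).
The central angle between the endpoints is δ = arccos(p₁·p₂) ≈ 0.381 rad (21.8°). The total great-circle distance is δ·R ≈ 0.381 × 3959 ≈ 1507 mi, so the target fraction is f = 400/1507 ≈ 0.265.
Interpolate at f ≈ 0.265 with slerp weights a = sin((1−f)δ)/sin δ ≈ 0.743, b = sin(fδ)/sin δ ≈ 0.271.
p = a·p₁ + b·p₂ ≈ (0.782, -0.076, -0.618); φ = arcsin(p_z) ≈ -38.17°, λ = atan2(p_y, p_x) ≈ -5.53°.

≈ 38.2°S, 5.5°W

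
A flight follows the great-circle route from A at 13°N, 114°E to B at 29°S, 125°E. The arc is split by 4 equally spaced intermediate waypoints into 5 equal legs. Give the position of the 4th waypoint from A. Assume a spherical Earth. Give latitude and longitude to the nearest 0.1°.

≈ 20.6°S, 122.5°E

Convert each endpoint to a unit vector on the sphere (x = cos φ cos λ, y = cos φ sin λ, z = sin φ).
The central angle between the endpoints is δ = arccos(p₁·p₂) ≈ 0.756 rad (43.3°).
Interpolate at f = 4/5 with slerp weights a = sin((1−f)δ)/sin δ ≈ 0.220, b = sin(fδ)/sin δ ≈ 0.829.
p = a·p₁ + b·p₂ ≈ (-0.503, 0.789, -0.352); φ = arcsin(p_z) ≈ -20.64°, λ = atan2(p_y, p_x) ≈ 122.50°.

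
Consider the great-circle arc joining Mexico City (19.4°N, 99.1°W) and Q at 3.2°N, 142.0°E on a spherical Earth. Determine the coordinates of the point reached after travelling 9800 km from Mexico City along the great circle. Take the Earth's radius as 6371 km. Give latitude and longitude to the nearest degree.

≈ 14°N, 168°E

Convert each endpoint to a unit vector on the sphere (x = cos φ cos λ, y = cos φ sin λ, z = sin φ).
The central angle between the endpoints is δ = arccos(p₁·p₂) ≈ 2.023 rad (115.9°). The total great-circle distance is δ·R ≈ 2.023 × 6371 ≈ 12886 km, so the target fraction is f = 9800/12886 ≈ 0.761.
Interpolate at f ≈ 0.761 with slerp weights a = sin((1−f)δ)/sin δ ≈ 0.518, b = sin(fδ)/sin δ ≈ 1.111.
p = a·p₁ + b·p₂ ≈ (-0.951, 0.201, 0.234); φ = arcsin(p_z) ≈ 13.53°, λ = atan2(p_y, p_x) ≈ 168.08°.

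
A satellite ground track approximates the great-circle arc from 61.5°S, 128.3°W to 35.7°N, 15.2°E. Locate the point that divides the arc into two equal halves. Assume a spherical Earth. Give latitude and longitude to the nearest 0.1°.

≈ 29.9°S, 18.3°W

Convert each endpoint to a unit vector on the sphere (x = cos φ cos λ, y = cos φ sin λ, z = sin φ).
The central angle between the endpoints is δ = arccos(p₁·p₂) ≈ 2.540 rad (145.5°).
Interpolate at f = 1/2 with slerp weights a = sin((1−f)δ)/sin δ ≈ 1.687, b = sin(fδ)/sin δ ≈ 1.687.
p = a·p₁ + b·p₂ ≈ (0.823, -0.273, -0.498); φ = arcsin(p_z) ≈ -29.88°, λ = atan2(p_y, p_x) ≈ -18.32°.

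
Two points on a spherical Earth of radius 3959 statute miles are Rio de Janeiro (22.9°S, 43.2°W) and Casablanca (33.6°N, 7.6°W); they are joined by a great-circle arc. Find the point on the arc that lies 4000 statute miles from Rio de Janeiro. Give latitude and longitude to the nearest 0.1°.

≈ (27.0°N, 12.9°W)

Write both endpoints as unit vectors p₁, p₂ with components (cos φ cos λ, cos φ sin λ, sin φ).
The central angle between the endpoints is δ = arccos(p₁·p₂) ≈ 1.150 rad (65.9°). The total great-circle distance is δ·R ≈ 1.150 × 3959 ≈ 4553 mi, so the target fraction is f = 4000/4553 ≈ 0.879.
Interpolate at f ≈ 0.879 with slerp weights a = sin((1−f)δ)/sin δ ≈ 0.152, b = sin(fδ)/sin δ ≈ 0.928.
p = a·p₁ + b·p₂ ≈ (0.869, -0.198, 0.454); φ = arcsin(p_z) ≈ 27.02°, λ = atan2(p_y, p_x) ≈ -12.86°.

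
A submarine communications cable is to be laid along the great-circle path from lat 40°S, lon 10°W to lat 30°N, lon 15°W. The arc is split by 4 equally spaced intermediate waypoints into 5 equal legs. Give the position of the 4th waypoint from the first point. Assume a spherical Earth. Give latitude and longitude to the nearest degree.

≈ lat 16°N, lon 14°W

Write both endpoints as unit vectors p₁, p₂ with components (cos φ cos λ, cos φ sin λ, sin φ).
The central angle between the endpoints is δ = arccos(p₁·p₂) ≈ 1.224 rad (70.2°).
Interpolate at f = 4/5 with slerp weights a = sin((1−f)δ)/sin δ ≈ 0.258, b = sin(fδ)/sin δ ≈ 0.883.
p = a·p₁ + b·p₂ ≈ (0.933, -0.232, 0.276); φ = arcsin(p_z) ≈ 16.00°, λ = atan2(p_y, p_x) ≈ -13.97°.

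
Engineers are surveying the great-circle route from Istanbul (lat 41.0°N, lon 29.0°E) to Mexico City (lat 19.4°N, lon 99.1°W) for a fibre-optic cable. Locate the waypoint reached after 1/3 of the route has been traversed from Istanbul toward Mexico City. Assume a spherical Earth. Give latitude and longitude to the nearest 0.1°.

≈ lat 54.9°N, lon 19.1°W

Write both endpoints as unit vectors p₁, p₂ with components (cos φ cos λ, cos φ sin λ, sin φ).
The central angle between the endpoints is δ = arccos(p₁·p₂) ≈ 1.794 rad (102.8°).
Interpolate at f = 1/3 with slerp weights a = sin((1−f)δ)/sin δ ≈ 0.954, b = sin(fδ)/sin δ ≈ 0.577.
p = a·p₁ + b·p₂ ≈ (0.544, -0.189, 0.818); φ = arcsin(p_z) ≈ 54.86°, λ = atan2(p_y, p_x) ≈ -19.12°.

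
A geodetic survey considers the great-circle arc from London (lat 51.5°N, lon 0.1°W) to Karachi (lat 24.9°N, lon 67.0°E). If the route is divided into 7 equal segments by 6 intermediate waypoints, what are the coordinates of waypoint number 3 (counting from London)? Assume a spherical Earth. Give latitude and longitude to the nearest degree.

Convert each endpoint to a unit vector on the sphere (x = cos φ cos λ, y = cos φ sin λ, z = sin φ).
The central angle between the endpoints is δ = arccos(p₁·p₂) ≈ 0.989 rad (56.7°).
Interpolate at f = 3/7 with slerp weights a = sin((1−f)δ)/sin δ ≈ 0.641, b = sin(fδ)/sin δ ≈ 0.492.
p = a·p₁ + b·p₂ ≈ (0.574, 0.410, 0.709); φ = arcsin(p_z) ≈ 45.15°, λ = atan2(p_y, p_x) ≈ 35.58°.

≈ lat 45°N, lon 36°E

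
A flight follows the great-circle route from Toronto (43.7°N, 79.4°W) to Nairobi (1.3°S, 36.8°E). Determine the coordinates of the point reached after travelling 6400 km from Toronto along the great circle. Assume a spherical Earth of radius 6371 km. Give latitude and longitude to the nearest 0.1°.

Write both endpoints as unit vectors p₁, p₂ with components (cos φ cos λ, cos φ sin λ, sin φ).
The central angle between the endpoints is δ = arccos(p₁·p₂) ≈ 1.912 rad (109.6°). The total great-circle distance is δ·R ≈ 1.912 × 6371 ≈ 12182 km, so the target fraction is f = 6400/12182 ≈ 0.525.
Interpolate at f ≈ 0.525 with slerp weights a = sin((1−f)δ)/sin δ ≈ 0.836, b = sin(fδ)/sin δ ≈ 0.896.
p = a·p₁ + b·p₂ ≈ (0.828, -0.058, 0.557); φ = arcsin(p_z) ≈ 33.88°, λ = atan2(p_y, p_x) ≈ -4.00°.

≈ (33.9°N, 4.0°W)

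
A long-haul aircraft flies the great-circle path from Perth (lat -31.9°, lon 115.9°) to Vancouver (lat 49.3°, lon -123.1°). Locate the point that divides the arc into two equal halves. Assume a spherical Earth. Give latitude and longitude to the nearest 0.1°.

≈ lat 16.8°, lon 163.3°

Write both endpoints as unit vectors p₁, p₂ with components (cos φ cos λ, cos φ sin λ, sin φ).
The central angle between the endpoints is δ = arccos(p₁·p₂) ≈ 2.326 rad (133.3°).
Interpolate at f = 1/2 with slerp weights a = sin((1−f)δ)/sin δ ≈ 1.261, b = sin(fδ)/sin δ ≈ 1.261.
p = a·p₁ + b·p₂ ≈ (-0.917, 0.274, 0.290); φ = arcsin(p_z) ≈ 16.84°, λ = atan2(p_y, p_x) ≈ 163.35°.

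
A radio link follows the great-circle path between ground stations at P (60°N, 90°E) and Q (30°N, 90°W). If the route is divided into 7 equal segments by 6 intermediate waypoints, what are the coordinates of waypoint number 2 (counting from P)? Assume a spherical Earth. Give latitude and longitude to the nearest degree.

≈ (86°N, 90°E)

Convert each endpoint to a unit vector on the sphere (x = cos φ cos λ, y = cos φ sin λ, z = sin φ).
The central angle between the endpoints is δ = arccos(p₁·p₂) ≈ 1.571 rad (90.0°).
Interpolate at f = 2/7 with slerp weights a = sin((1−f)δ)/sin δ ≈ 0.901, b = sin(fδ)/sin δ ≈ 0.434.
p = a·p₁ + b·p₂ ≈ (0.000, 0.075, 0.997); φ = arcsin(p_z) ≈ 85.71°, λ = atan2(p_y, p_x) ≈ 90.00°.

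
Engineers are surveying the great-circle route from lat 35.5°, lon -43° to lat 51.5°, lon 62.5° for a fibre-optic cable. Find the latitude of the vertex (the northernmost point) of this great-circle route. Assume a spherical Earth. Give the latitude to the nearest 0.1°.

The great circle lies in the plane with unit normal n̂ = (p₁ × p₂)/|p₁ × p₂|.
Here n̂_z ≈ +0.515; the vertex latitude is φ_max = arccos|n̂_z| ≈ 59.0°.
Check via Clairaut: cos φ_max = |cos φ₁| · sin C = cos(35.5°)·sin(39.3°) ≈ 0.515, again giving ≈ 59.0°.

≈ 59.0°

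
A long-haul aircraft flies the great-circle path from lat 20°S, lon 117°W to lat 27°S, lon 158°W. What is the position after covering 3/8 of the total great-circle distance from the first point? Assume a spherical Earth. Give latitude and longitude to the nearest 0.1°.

≈ lat 23.9°S, lon 131.8°W

Write both endpoints as unit vectors p₁, p₂ with components (cos φ cos λ, cos φ sin λ, sin φ).
The central angle between the endpoints is δ = arccos(p₁·p₂) ≈ 0.665 rad (38.1°).
Interpolate at f = 3/8 with slerp weights a = sin((1−f)δ)/sin δ ≈ 0.654, b = sin(fδ)/sin δ ≈ 0.400.
p = a·p₁ + b·p₂ ≈ (-0.610, -0.681, -0.405); φ = arcsin(p_z) ≈ -23.91°, λ = atan2(p_y, p_x) ≈ -131.82°.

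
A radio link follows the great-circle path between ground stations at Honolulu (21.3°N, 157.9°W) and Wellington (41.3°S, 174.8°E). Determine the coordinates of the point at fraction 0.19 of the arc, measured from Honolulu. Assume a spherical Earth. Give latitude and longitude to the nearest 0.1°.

≈ 9.3°N, 162.7°W

Write both endpoints as unit vectors p₁, p₂ with components (cos φ cos λ, cos φ sin λ, sin φ).
The central angle between the endpoints is δ = arccos(p₁·p₂) ≈ 1.179 rad (67.5°).
Interpolate at f = 0.19 with slerp weights a = sin((1−f)δ)/sin δ ≈ 0.883, b = sin(fδ)/sin δ ≈ 0.240.
p = a·p₁ + b·p₂ ≈ (-0.942, -0.293, 0.162); φ = arcsin(p_z) ≈ 9.34°, λ = atan2(p_y, p_x) ≈ -162.71°.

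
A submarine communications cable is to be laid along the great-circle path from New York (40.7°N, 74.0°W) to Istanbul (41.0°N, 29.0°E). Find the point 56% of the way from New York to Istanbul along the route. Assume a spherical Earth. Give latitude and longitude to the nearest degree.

≈ 54°N, 15°W

Write both endpoints as unit vectors p₁, p₂ with components (cos φ cos λ, cos φ sin λ, sin φ).
The central angle between the endpoints is δ = arccos(p₁·p₂) ≈ 1.267 rad (72.6°).
Interpolate at f = 0.56 with slerp weights a = sin((1−f)δ)/sin δ ≈ 0.554, b = sin(fδ)/sin δ ≈ 0.683.
p = a·p₁ + b·p₂ ≈ (0.567, -0.154, 0.809); φ = arcsin(p_z) ≈ 54.04°, λ = atan2(p_y, p_x) ≈ -15.23°.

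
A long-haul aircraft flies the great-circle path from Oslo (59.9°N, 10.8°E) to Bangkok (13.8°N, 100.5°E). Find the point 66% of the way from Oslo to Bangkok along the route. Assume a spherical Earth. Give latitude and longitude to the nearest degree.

≈ 36°N, 84°E

Write both endpoints as unit vectors p₁, p₂ with components (cos φ cos λ, cos φ sin λ, sin φ).
The central angle between the endpoints is δ = arccos(p₁·p₂) ≈ 1.360 rad (77.9°).
Interpolate at f = 0.66 with slerp weights a = sin((1−f)δ)/sin δ ≈ 0.456, b = sin(fδ)/sin δ ≈ 0.800.
p = a·p₁ + b·p₂ ≈ (0.083, 0.806, 0.585); φ = arcsin(p_z) ≈ 35.84°, λ = atan2(p_y, p_x) ≈ 84.11°.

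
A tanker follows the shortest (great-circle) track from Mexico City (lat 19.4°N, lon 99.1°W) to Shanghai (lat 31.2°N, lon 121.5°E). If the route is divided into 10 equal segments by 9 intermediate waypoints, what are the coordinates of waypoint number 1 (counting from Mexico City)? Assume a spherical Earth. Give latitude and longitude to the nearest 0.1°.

≈ lat 28.3°N, lon 107.3°W

Write both endpoints as unit vectors p₁, p₂ with components (cos φ cos λ, cos φ sin λ, sin φ).
The central angle between the endpoints is δ = arccos(p₁·p₂) ≈ 2.027 rad (116.1°).
Interpolate at f = 1/10 with slerp weights a = sin((1−f)δ)/sin δ ≈ 1.078, b = sin(fδ)/sin δ ≈ 0.224.
p = a·p₁ + b·p₂ ≈ (-0.261, -0.841, 0.474); φ = arcsin(p_z) ≈ 28.32°, λ = atan2(p_y, p_x) ≈ -107.25°.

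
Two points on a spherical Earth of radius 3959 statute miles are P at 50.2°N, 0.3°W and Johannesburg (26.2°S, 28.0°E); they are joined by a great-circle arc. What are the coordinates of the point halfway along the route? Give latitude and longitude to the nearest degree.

Write both endpoints as unit vectors p₁, p₂ with components (cos φ cos λ, cos φ sin λ, sin φ).
The central angle between the endpoints is δ = arccos(p₁·p₂) ≈ 1.404 rad (80.4°).
Interpolate at f = 1/2 with slerp weights a = sin((1−f)δ)/sin δ ≈ 0.655, b = sin(fδ)/sin δ ≈ 0.655.
p = a·p₁ + b·p₂ ≈ (0.938, 0.274, 0.214); φ = arcsin(p_z) ≈ 12.35°, λ = atan2(p_y, p_x) ≈ 16.26°.

≈ 12°N, 16°E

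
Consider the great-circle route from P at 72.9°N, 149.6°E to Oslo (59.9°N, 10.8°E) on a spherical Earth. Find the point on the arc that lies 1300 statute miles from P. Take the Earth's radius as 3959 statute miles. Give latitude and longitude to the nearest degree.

Write both endpoints as unit vectors p₁, p₂ with components (cos φ cos λ, cos φ sin λ, sin φ).
The central angle between the endpoints is δ = arccos(p₁·p₂) ≈ 0.773 rad (44.3°). The total great-circle distance is δ·R ≈ 0.773 × 3959 ≈ 3060 mi, so the target fraction is f = 1300/3060 ≈ 0.425.
Interpolate at f ≈ 0.425 with slerp weights a = sin((1−f)δ)/sin δ ≈ 0.616, b = sin(fδ)/sin δ ≈ 0.462.
p = a·p₁ + b·p₂ ≈ (0.071, 0.135, 0.988); φ = arcsin(p_z) ≈ 81.21°, λ = atan2(p_y, p_x) ≈ 62.14°.

≈ 81°N, 62°E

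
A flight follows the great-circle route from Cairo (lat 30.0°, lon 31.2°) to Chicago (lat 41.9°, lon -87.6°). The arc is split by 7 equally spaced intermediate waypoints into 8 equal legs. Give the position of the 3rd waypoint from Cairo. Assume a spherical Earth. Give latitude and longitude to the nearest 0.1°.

≈ lat 51.1°, lon -3.5°

Write both endpoints as unit vectors p₁, p₂ with components (cos φ cos λ, cos φ sin λ, sin φ).
The central angle between the endpoints is δ = arccos(p₁·p₂) ≈ 1.547 rad (88.7°).
Interpolate at f = 3/8 with slerp weights a = sin((1−f)δ)/sin δ ≈ 0.823, b = sin(fδ)/sin δ ≈ 0.548.
p = a·p₁ + b·p₂ ≈ (0.627, -0.038, 0.778); φ = arcsin(p_z) ≈ 51.08°, λ = atan2(p_y, p_x) ≈ -3.50°.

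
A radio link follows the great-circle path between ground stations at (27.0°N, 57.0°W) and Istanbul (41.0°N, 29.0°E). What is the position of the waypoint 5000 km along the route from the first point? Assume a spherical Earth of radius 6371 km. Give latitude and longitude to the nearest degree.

The haversine formula gives a central angle δ ≈ 1.219 rad (69.8°) between the endpoints. The total great-circle distance is δ·R ≈ 1.219 × 6371 ≈ 7765 km, so the target fraction is f = 5000/7765 ≈ 0.644.
Interpolate at f ≈ 0.644 with slerp weights a = sin((1−f)δ)/sin δ ≈ 0.448, b = sin(fδ)/sin δ ≈ 0.753.
p = a·p₁ + b·p₂ ≈ (0.714, -0.059, 0.697); φ = arcsin(p_z) ≈ 44.21°, λ = atan2(p_y, p_x) ≈ -4.75°.

≈ (44°N, 5°W)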